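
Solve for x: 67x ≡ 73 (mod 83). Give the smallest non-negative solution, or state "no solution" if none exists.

11

First find gcd(67, 83):
83 = 1·67 + 16
67 = 4·16 + 3
16 = 5·3 + 1
3 = 3·1 + 0
gcd = 1, so a unique solution mod 83 exists.
Back-substitute for the Bézout coefficients:
1 = 16 − 5·3
1 = −5·67 + 21·16
1 = 21·83 − 26·67
So 67·(-26) ≡ 1 (mod 83), giving 67⁻¹ ≡ 57.
x ≡ 67⁻¹·73 ≡ 57·73 ≡ 11 (mod 83).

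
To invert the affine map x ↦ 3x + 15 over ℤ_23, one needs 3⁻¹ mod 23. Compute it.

8

Run Euclid on (23, 3):
23 = 7*3 + 2
3 = 1*2 + 1
2 = 2*1 + 0
Since gcd(3, 23) = 1, back-substitute to write 1 as a combination:
1 = 3 − 2
1 = −23 + 8·3
So 3·8 ≡ 1 (mod 23).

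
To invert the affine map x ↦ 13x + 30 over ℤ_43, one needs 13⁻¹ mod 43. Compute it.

10

Apply the Euclidean algorithm to 43 and 13:
43 = 3*13 + 4
13 = 3*4 + 1
4 = 4*1 + 0
The gcd is 1. Working backward:
1 = 13 − 3·4
1 = −3·43 + 10·13
So 13·10 ≡ 1 (mod 43).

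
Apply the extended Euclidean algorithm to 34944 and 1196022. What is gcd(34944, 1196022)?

6

Euclidean algorithm:
1196022 = 34×34944 + 7926
34944 = 4×7926 + 3240
7926 = 2×3240 + 1446
3240 = 2×1446 + 348
1446 = 4×348 + 54
348 = 6×54 + 24
54 = 2×24 + 6
24 = 4×6 + 0
gcd(34944, 1196022) = 6.
Express as a combination:
6 = 54 − 2·24
6 = −2·348 + 13·54
6 = 13·1446 − 54·348
6 = −54·3240 + 121·1446
6 = 121·7926 − 296·3240
6 = −296·34944 + 1305·7926
6 = 1305·1196022 − 44666·34944
So 6 = (1305)·1196022 + (-44666)·34944.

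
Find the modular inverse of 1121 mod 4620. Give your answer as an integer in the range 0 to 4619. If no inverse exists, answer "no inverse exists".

Extended Euclidean algorithm:
4620 = 4×1121 + 136
1121 = 8×136 + 33
136 = 4×33 + 4
33 = 8×4 + 1
4 = 4×1 + 0
gcd = 1, so the inverse exists. Back-substitute:
1 = 33 − 8·4
1 = −8·136 + 33·33
1 = 33·1121 − 272·136
1 = −272·4620 + 1121·1121
So 1121·1121 ≡ 1 (mod 4620).

1121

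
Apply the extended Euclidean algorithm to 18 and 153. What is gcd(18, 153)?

9

Repeated division:
153 = 8·18 + 9
18 = 2·9 + 0
gcd(18, 153) = 9.
Back-substituting:
9 = 153 − 8·18
So 9 = (1)·153 + (-8)·18.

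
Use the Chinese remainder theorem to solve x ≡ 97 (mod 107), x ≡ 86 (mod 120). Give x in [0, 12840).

5126

Write x = 97 + 107·k. Then 107·k ≡ 86 − 97 ≡ 109 (mod 120).
Need 107⁻¹ mod 120. Extended Euclid on (120, 107):
120 = 1·107 + 13
107 = 8·13 + 3
13 = 4·3 + 1
3 = 3·1 + 0
Back-substitute:
1 = 13 − 4·3
1 = −4·107 + 33·13
1 = 33·120 − 37·107
107⁻¹ ≡ 83 (mod 120), so k ≡ 83·109 ≡ 47 (mod 120).
x = 97 + 107·47 = 5126.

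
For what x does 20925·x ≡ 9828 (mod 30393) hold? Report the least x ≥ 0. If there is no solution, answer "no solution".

First find gcd(20925, 30393):
30393 = 1*20925 + 9468
20925 = 2*9468 + 1989
9468 = 4*1989 + 1512
1989 = 1*1512 + 477
1512 = 3*477 + 81
477 = 5*81 + 72
81 = 1*72 + 9
72 = 8*9 + 0
gcd = 9 and 9 | 9828, so solutions exist. Divide through by 9: 2325x ≡ 1092 (mod 3377).
Now find 2325⁻¹ mod 3377:
3377 = 1·2325 + 1052
2325 = 2·1052 + 221
1052 = 4·221 + 168
221 = 1·168 + 53
168 = 3·53 + 9
53 = 5·9 + 8
9 = 1·8 + 1
8 = 8·1 + 0
Back-substitute:
1 = 9 − 8
1 = −53 + 6·9
1 = 6·168 − 19·53
1 = −19·221 + 25·168
1 = 25·1052 − 119·221
1 = −119·2325 + 263·1052
1 = 263·3377 − 382·2325
So 2325·(-382) ≡ 1 (mod 3377), i.e. 2325⁻¹ ≡ 2995.
Then x ≡ 2995·1092 ≡ 1604 (mod 3377); the smallest non-negative solution is x = 1604.

1604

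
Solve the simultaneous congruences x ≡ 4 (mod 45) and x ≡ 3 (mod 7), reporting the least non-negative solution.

94

Write x = 4 + 45·k. Then 45·k ≡ 3 − 4 ≡ 6 (mod 7).
Need 45⁻¹ mod 7. Extended Euclid on (7, 3):
7 = 2·3 + 1
3 = 3·1 + 0
Back-substitute:
1 = 7 − 2·3
45⁻¹ ≡ 5 (mod 7), so k ≡ 5·6 ≡ 2 (mod 7).
x = 4 + 45·2 = 94.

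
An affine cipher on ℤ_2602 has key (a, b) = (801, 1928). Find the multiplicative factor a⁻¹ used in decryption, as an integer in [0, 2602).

Extended Euclidean algorithm:
2602 = 3·801 + 199
801 = 4·199 + 5
199 = 39·5 + 4
5 = 1·4 + 1
4 = 4·1 + 0
gcd = 1, so the inverse exists. Back-substitute:
1 = 5 − 4
1 = −199 + 40·5
1 = 40·801 − 161·199
1 = −161·2602 + 523·801
So 801·523 ≡ 1 (mod 2602).

523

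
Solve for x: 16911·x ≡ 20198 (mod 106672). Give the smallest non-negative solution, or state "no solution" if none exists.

64234

First find gcd(16911, 106672):
106672 = 6*16911 + 5206
16911 = 3*5206 + 1293
5206 = 4*1293 + 34
1293 = 38*34 + 1
34 = 34*1 + 0
gcd = 1, so a unique solution mod 106672 exists.
Back-substitute for the Bézout coefficients:
1 = 1293 − 38·34
1 = −38·5206 + 153·1293
1 = 153·16911 − 497·5206
1 = −497·106672 + 3135·16911
So 16911·(3135) ≡ 1 (mod 106672), giving 16911⁻¹ ≡ 3135.
x ≡ 16911⁻¹·20198 ≡ 3135·20198 ≡ 64234 (mod 106672).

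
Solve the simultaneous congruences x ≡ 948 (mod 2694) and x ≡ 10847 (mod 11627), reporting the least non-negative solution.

Write x = 948 + 2694·k. Then 2694·k ≡ 10847 − 948 ≡ 9899 (mod 11627).
Need 2694⁻¹ mod 11627. Extended Euclid on (11627, 2694):
11627 = 4×2694 + 851
2694 = 3×851 + 141
851 = 6×141 + 5
141 = 28×5 + 1
5 = 5×1 + 0
Back-substitute:
1 = 141 − 28·5
1 = −28·851 + 169·141
1 = 169·2694 − 535·851
1 = −535·11627 + 2309·2694
2694⁻¹ ≡ 2309 (mod 11627), so k ≡ 2309·9899 ≡ 9736 (mod 11627).
x = 948 + 2694·9736 = 26229732.

26229732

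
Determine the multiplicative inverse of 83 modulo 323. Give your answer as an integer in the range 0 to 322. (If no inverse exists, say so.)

Apply the Euclidean algorithm to 323 and 83:
323 = 3·83 + 74
83 = 1·74 + 9
74 = 8·9 + 2
9 = 4·2 + 1
2 = 2·1 + 0
The gcd is 1. Working backward:
1 = 9 − 4·2
1 = −4·74 + 33·9
1 = 33·83 − 37·74
1 = −37·323 + 144·83
So 83·144 ≡ 1 (mod 323).

144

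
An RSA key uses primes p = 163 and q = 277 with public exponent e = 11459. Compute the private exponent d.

φ(n) = (p−1)(q−1) = 162·276 = 44712.
Need d with 11459·d ≡ 1 (mod 44712). Apply the extended Euclidean algorithm:
44712 = 3*11459 + 10335
11459 = 1*10335 + 1124
10335 = 9*1124 + 219
1124 = 5*219 + 29
219 = 7*29 + 16
29 = 1*16 + 13
16 = 1*13 + 3
13 = 4*3 + 1
3 = 3*1 + 0
Back-substitute:
1 = 13 − 4·3
1 = −4·16 + 5·13
1 = 5·29 − 9·16
1 = −9·219 + 68·29
1 = 68·1124 − 349·219
1 = −349·10335 + 3209·1124
1 = 3209·11459 − 3558·10335
1 = −3558·44712 + 13883·11459
So 11459·13883 ≡ 1 (mod 44712), hence d = 13883.

13883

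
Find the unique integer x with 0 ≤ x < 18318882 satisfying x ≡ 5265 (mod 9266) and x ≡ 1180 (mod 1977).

Write x = 5265 + 9266·k. Then 9266·k ≡ 1180 − 5265 ≡ 1846 (mod 1977).
Need 9266⁻¹ mod 1977. Extended Euclid on (1977, 1358):
1977 = 1*1358 + 619
1358 = 2*619 + 120
619 = 5*120 + 19
120 = 6*19 + 6
19 = 3*6 + 1
6 = 6*1 + 0
Back-substitute:
1 = 19 − 3·6
1 = −3·120 + 19·19
1 = 19·619 − 98·120
1 = −98·1358 + 215·619
1 = 215·1977 − 313·1358
9266⁻¹ ≡ 1664 (mod 1977), so k ≡ 1664·1846 ≡ 1463 (mod 1977).
x = 5265 + 9266·1463 = 13561423.

13561423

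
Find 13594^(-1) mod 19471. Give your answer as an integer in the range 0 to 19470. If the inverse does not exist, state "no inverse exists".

709

Apply the Euclidean algorithm to 19471 and 13594:
19471 = 1×13594 + 5877
13594 = 2×5877 + 1840
5877 = 3×1840 + 357
1840 = 5×357 + 55
357 = 6×55 + 27
55 = 2×27 + 1
27 = 27×1 + 0
gcd = 1, so the inverse exists. Back-substitute:
1 = 55 − 2·27
1 = −2·357 + 13·55
1 = 13·1840 − 67·357
1 = −67·5877 + 214·1840
1 = 214·13594 − 495·5877
1 = −495·19471 + 709·13594
So 13594·709 ≡ 1 (mod 19471).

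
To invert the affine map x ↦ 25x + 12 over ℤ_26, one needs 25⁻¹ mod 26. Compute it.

25

gcd(26, 25) by repeated division:
26 = 1·25 + 1
25 = 25·1 + 0
Since gcd(25, 26) = 1, back-substitute to write 1 as a combination:
1 = 26 − 25
Thus 25·(-1) ≡ 1 (mod 26); reducing, -1 mod 26 = 25.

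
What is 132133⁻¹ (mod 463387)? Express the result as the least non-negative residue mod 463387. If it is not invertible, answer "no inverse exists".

96298

Apply the Euclidean algorithm to 463387 and 132133:
463387 = 3·132133 + 66988
132133 = 1·66988 + 65145
66988 = 1·65145 + 1843
65145 = 35·1843 + 640
1843 = 2·640 + 563
640 = 1·563 + 77
563 = 7·77 + 24
77 = 3·24 + 5
24 = 4·5 + 4
5 = 1·4 + 1
4 = 4·1 + 0
gcd = 1, so the inverse exists. Back-substitute:
1 = 5 − 4
1 = −24 + 5·5
1 = 5·77 − 16·24
1 = −16·563 + 117·77
1 = 117·640 − 133·563
1 = −133·1843 + 383·640
1 = 383·65145 − 13538·1843
1 = −13538·66988 + 13921·65145
1 = 13921·132133 − 27459·66988
1 = −27459·463387 + 96298·132133
So 132133·96298 ≡ 1 (mod 463387).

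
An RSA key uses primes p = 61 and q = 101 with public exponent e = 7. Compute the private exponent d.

φ(n) = (p−1)(q−1) = 60·100 = 6000.
Need d with 7·d ≡ 1 (mod 6000). Apply the extended Euclidean algorithm:
6000 = 857*7 + 1
7 = 7*1 + 0
Back-substitute:
1 = 6000 − 857·7
So 7·(-857) ≡ 1 (mod 6000), hence d ≡ -857 ≡ 5143 (mod 6000).

5143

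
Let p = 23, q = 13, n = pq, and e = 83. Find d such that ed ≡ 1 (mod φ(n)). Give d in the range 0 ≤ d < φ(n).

φ(n) = (p−1)(q−1) = 22·12 = 264.
Need d with 83·d ≡ 1 (mod 264). Apply the extended Euclidean algorithm:
264 = 3*83 + 15
83 = 5*15 + 8
15 = 1*8 + 7
8 = 1*7 + 1
7 = 7*1 + 0
Back-substitute:
1 = 8 − 7
1 = −15 + 2·8
1 = 2·83 − 11·15
1 = −11·264 + 35·83
So 83·35 ≡ 1 (mod 264), hence d = 35.

35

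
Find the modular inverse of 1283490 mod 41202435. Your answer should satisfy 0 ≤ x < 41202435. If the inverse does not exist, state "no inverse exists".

no inverse exists

Compute gcd(1283490, 41202435):
41202435 = 32*1283490 + 130755
1283490 = 9*130755 + 106695
130755 = 1*106695 + 24060
106695 = 4*24060 + 10455
24060 = 2*10455 + 3150
10455 = 3*3150 + 1005
3150 = 3*1005 + 135
1005 = 7*135 + 60
135 = 2*60 + 15
60 = 4*15 + 0
The gcd is 15, not 1, hence no inverse exists.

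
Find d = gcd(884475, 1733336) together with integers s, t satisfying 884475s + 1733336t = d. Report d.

1

Euclidean algorithm:
1733336 = 1*884475 + 848861
884475 = 1*848861 + 35614
848861 = 23*35614 + 29739
35614 = 1*29739 + 5875
29739 = 5*5875 + 364
5875 = 16*364 + 51
364 = 7*51 + 7
51 = 7*7 + 2
7 = 3*2 + 1
2 = 2*1 + 0
gcd(884475, 1733336) = 1.
Express as a combination:
1 = 7 − 3·2
1 = −3·51 + 22·7
1 = 22·364 − 157·51
1 = −157·5875 + 2534·364
1 = 2534·29739 − 12827·5875
1 = −12827·35614 + 15361·29739
1 = 15361·848861 − 366130·35614
1 = −366130·884475 + 381491·848861
1 = 381491·1733336 − 747621·884475
So 1 = (381491)·1733336 + (-747621)·884475.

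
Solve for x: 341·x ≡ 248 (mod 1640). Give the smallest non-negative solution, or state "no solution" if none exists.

First find gcd(341, 1640):
1640 = 4*341 + 276
341 = 1*276 + 65
276 = 4*65 + 16
65 = 4*16 + 1
16 = 16*1 + 0
gcd = 1, so a unique solution mod 1640 exists.
Back-substitute for the Bézout coefficients:
1 = 65 − 4·16
1 = −4·276 + 17·65
1 = 17·341 − 21·276
1 = −21·1640 + 101·341
So 341·(101) ≡ 1 (mod 1640), giving 341⁻¹ ≡ 101.
x ≡ 341⁻¹·248 ≡ 101·248 ≡ 448 (mod 1640).

448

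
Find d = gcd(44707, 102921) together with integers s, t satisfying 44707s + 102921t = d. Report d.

13

Apply Euclid's algorithm to 102921 and 44707:
102921 = 2·44707 + 13507
44707 = 3·13507 + 4186
13507 = 3·4186 + 949
4186 = 4·949 + 390
949 = 2·390 + 169
390 = 2·169 + 52
169 = 3·52 + 13
52 = 4·13 + 0
gcd(44707, 102921) = 13.
Express as a combination:
13 = 169 − 3·52
13 = −3·390 + 7·169
13 = 7·949 − 17·390
13 = −17·4186 + 75·949
13 = 75·13507 − 242·4186
13 = −242·44707 + 801·13507
13 = 801·102921 − 1844·44707
So 13 = (801)·102921 + (-1844)·44707.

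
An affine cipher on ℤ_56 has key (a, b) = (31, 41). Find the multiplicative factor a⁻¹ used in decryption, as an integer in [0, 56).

47

Apply the Euclidean algorithm to 56 and 31:
56 = 1*31 + 25
31 = 1*25 + 6
25 = 4*6 + 1
6 = 6*1 + 0
The gcd is 1. Working backward:
1 = 25 − 4·6
1 = −4·31 + 5·25
1 = 5·56 − 9·31
Hence 31⁻¹ ≡ -9 ≡ 47 (mod 56).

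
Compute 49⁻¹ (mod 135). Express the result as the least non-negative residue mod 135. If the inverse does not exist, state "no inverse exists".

124

gcd(135, 49) by repeated division:
135 = 2*49 + 37
49 = 1*37 + 12
37 = 3*12 + 1
12 = 12*1 + 0
The gcd is 1. Working backward:
1 = 37 − 3·12
1 = −3·49 + 4·37
1 = 4·135 − 11·49
Thus 49·(-11) ≡ 1 (mod 135); reducing, -11 mod 135 = 124.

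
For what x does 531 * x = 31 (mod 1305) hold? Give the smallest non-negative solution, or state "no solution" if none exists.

gcd(531, 1305):
1305 = 2×531 + 243
531 = 2×243 + 45
243 = 5×45 + 18
45 = 2×18 + 9
18 = 2×9 + 0
gcd = 9, but 9 ∤ 31, so the congruence has no solution.

no solution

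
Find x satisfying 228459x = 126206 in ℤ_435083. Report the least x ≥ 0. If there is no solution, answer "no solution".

no solution

gcd(228459, 435083):
435083 = 1·228459 + 206624
228459 = 1·206624 + 21835
206624 = 9·21835 + 10109
21835 = 2·10109 + 1617
10109 = 6·1617 + 407
1617 = 3·407 + 396
407 = 1·396 + 11
396 = 36·11 + 0
gcd = 11, but 11 ∤ 126206, so the congruence has no solution.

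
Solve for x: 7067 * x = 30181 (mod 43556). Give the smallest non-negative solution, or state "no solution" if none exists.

33699

First find gcd(7067, 43556):
43556 = 6×7067 + 1154
7067 = 6×1154 + 143
1154 = 8×143 + 10
143 = 14×10 + 3
10 = 3×3 + 1
3 = 3×1 + 0
gcd = 1, so a unique solution mod 43556 exists.
Back-substitute for the Bézout coefficients:
1 = 10 − 3·3
1 = −3·143 + 43·10
1 = 43·1154 − 347·143
1 = −347·7067 + 2125·1154
1 = 2125·43556 − 13097·7067
So 7067·(-13097) ≡ 1 (mod 43556), giving 7067⁻¹ ≡ 30459.
x ≡ 7067⁻¹·30181 ≡ 30459·30181 ≡ 33699 (mod 43556).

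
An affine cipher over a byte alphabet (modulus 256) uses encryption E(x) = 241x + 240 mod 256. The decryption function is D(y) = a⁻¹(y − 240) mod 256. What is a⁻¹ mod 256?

17

Extended Euclidean algorithm:
256 = 1×241 + 15
241 = 16×15 + 1
15 = 15×1 + 0
gcd = 1, so the inverse exists. Back-substitute:
1 = 241 − 16·15
1 = −16·256 + 17·241
So 241·17 ≡ 1 (mod 256).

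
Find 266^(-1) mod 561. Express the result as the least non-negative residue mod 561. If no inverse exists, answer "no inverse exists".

116

gcd(561, 266) by repeated division:
561 = 2·266 + 29
266 = 9·29 + 5
29 = 5·5 + 4
5 = 1·4 + 1
4 = 4·1 + 0
gcd = 1, so the inverse exists. Back-substitute:
1 = 5 − 4
1 = −29 + 6·5
1 = 6·266 − 55·29
1 = −55·561 + 116·266
So 266·116 ≡ 1 (mod 561).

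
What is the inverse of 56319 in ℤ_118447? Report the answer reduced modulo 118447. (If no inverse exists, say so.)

Run Euclid on (118447, 56319):
118447 = 2*56319 + 5809
56319 = 9*5809 + 4038
5809 = 1*4038 + 1771
4038 = 2*1771 + 496
1771 = 3*496 + 283
496 = 1*283 + 213
283 = 1*213 + 70
213 = 3*70 + 3
70 = 23*3 + 1
3 = 3*1 + 0
gcd = 1, so the inverse exists. Back-substitute:
1 = 70 − 23·3
1 = −23·213 + 70·70
1 = 70·283 − 93·213
1 = −93·496 + 163·283
1 = 163·1771 − 582·496
1 = −582·4038 + 1327·1771
1 = 1327·5809 − 1909·4038
1 = −1909·56319 + 18508·5809
1 = 18508·118447 − 38925·56319
Hence 56319⁻¹ ≡ -38925 ≡ 79522 (mod 118447).

79522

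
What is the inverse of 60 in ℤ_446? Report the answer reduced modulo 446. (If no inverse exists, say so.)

Compute gcd(60, 446):
446 = 7·60 + 26
60 = 2·26 + 8
26 = 3·8 + 2
8 = 4·2 + 0
Since gcd = 2 > 1, 60 is not a unit mod 446.

no inverse exists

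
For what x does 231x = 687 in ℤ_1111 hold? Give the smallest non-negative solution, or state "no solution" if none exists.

no solution

gcd(231, 1111):
1111 = 4×231 + 187
231 = 1×187 + 44
187 = 4×44 + 11
44 = 4×11 + 0
gcd = 11, but 11 ∤ 687, so the congruence has no solution.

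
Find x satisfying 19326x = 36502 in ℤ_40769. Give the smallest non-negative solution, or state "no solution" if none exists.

12098

First find gcd(19326, 40769):
40769 = 2·19326 + 2117
19326 = 9·2117 + 273
2117 = 7·273 + 206
273 = 1·206 + 67
206 = 3·67 + 5
67 = 13·5 + 2
5 = 2·2 + 1
2 = 2·1 + 0
gcd = 1, so a unique solution mod 40769 exists.
Back-substitute for the Bézout coefficients:
1 = 5 − 2·2
1 = −2·67 + 27·5
1 = 27·206 − 83·67
1 = −83·273 + 110·206
1 = 110·2117 − 853·273
1 = −853·19326 + 7787·2117
1 = 7787·40769 − 16427·19326
So 19326·(-16427) ≡ 1 (mod 40769), giving 19326⁻¹ ≡ 24342.
x ≡ 19326⁻¹·36502 ≡ 24342·36502 ≡ 12098 (mod 40769).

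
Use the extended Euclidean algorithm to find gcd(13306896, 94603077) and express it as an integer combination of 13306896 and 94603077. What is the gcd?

Euclidean algorithm:
94603077 = 7·13306896 + 1454805
13306896 = 9·1454805 + 213651
1454805 = 6·213651 + 172899
213651 = 1·172899 + 40752
172899 = 4·40752 + 9891
40752 = 4·9891 + 1188
9891 = 8·1188 + 387
1188 = 3·387 + 27
387 = 14·27 + 9
27 = 3·9 + 0
gcd(13306896, 94603077) = 9.
Working backward:
9 = 387 − 14·27
9 = −14·1188 + 43·387
9 = 43·9891 − 358·1188
9 = −358·40752 + 1475·9891
9 = 1475·172899 − 6258·40752
9 = −6258·213651 + 7733·172899
9 = 7733·1454805 − 52656·213651
9 = −52656·13306896 + 481637·1454805
9 = 481637·94603077 − 3424115·13306896
So 9 = (481637)·94603077 + (-3424115)·13306896.

9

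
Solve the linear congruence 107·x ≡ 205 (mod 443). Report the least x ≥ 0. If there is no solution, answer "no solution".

93

First find gcd(107, 443):
443 = 4·107 + 15
107 = 7·15 + 2
15 = 7·2 + 1
2 = 2·1 + 0
gcd = 1, so a unique solution mod 443 exists.
Back-substitute for the Bézout coefficients:
1 = 15 − 7·2
1 = −7·107 + 50·15
1 = 50·443 − 207·107
So 107·(-207) ≡ 1 (mod 443), giving 107⁻¹ ≡ 236.
x ≡ 107⁻¹·205 ≡ 236·205 ≡ 93 (mod 443).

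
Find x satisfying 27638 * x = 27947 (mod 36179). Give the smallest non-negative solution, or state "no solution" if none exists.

gcd(27638, 36179):
36179 = 1*27638 + 8541
27638 = 3*8541 + 2015
8541 = 4*2015 + 481
2015 = 4*481 + 91
481 = 5*91 + 26
91 = 3*26 + 13
26 = 2*13 + 0
gcd = 13, but 13 ∤ 27947, so the congruence has no solution.

no solution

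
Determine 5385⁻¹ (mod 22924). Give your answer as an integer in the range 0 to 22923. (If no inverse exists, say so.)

Run Euclid on (22924, 5385):
22924 = 4×5385 + 1384
5385 = 3×1384 + 1233
1384 = 1×1233 + 151
1233 = 8×151 + 25
151 = 6×25 + 1
25 = 25×1 + 0
gcd = 1, so the inverse exists. Back-substitute:
1 = 151 − 6·25
1 = −6·1233 + 49·151
1 = 49·1384 − 55·1233
1 = −55·5385 + 214·1384
1 = 214·22924 − 911·5385
Thus 5385·(-911) ≡ 1 (mod 22924); reducing, -911 mod 22924 = 22013.

22013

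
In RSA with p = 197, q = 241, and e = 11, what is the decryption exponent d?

φ(n) = (p−1)(q−1) = 196·240 = 47040.
Need d with 11·d ≡ 1 (mod 47040). Apply the extended Euclidean algorithm:
47040 = 4276·11 + 4
11 = 2·4 + 3
4 = 1·3 + 1
3 = 3·1 + 0
Back-substitute:
1 = 4 − 3
1 = −11 + 3·4
1 = 3·47040 − 12829·11
So 11·(-12829) ≡ 1 (mod 47040), hence d ≡ -12829 ≡ 34211 (mod 47040).

34211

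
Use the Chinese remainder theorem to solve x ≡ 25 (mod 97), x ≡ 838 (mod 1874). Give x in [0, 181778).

98286

Write x = 25 + 97·k. Then 97·k ≡ 838 − 25 ≡ 813 (mod 1874).
Need 97⁻¹ mod 1874. Extended Euclid on (1874, 97):
1874 = 19·97 + 31
97 = 3·31 + 4
31 = 7·4 + 3
4 = 1·3 + 1
3 = 3·1 + 0
Back-substitute:
1 = 4 − 3
1 = −31 + 8·4
1 = 8·97 − 25·31
1 = −25·1874 + 483·97
97⁻¹ ≡ 483 (mod 1874), so k ≡ 483·813 ≡ 1013 (mod 1874).
x = 25 + 97·1013 = 98286.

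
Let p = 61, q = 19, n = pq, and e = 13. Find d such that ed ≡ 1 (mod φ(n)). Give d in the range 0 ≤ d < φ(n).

φ(n) = (p−1)(q−1) = 60·18 = 1080.
Need d with 13·d ≡ 1 (mod 1080). Apply the extended Euclidean algorithm:
1080 = 83*13 + 1
13 = 13*1 + 0
Back-substitute:
1 = 1080 − 83·13
So 13·(-83) ≡ 1 (mod 1080), hence d ≡ -83 ≡ 997 (mod 1080).

997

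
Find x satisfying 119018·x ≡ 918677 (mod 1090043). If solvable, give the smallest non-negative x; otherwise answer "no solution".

First find gcd(119018, 1090043):
1090043 = 9·119018 + 18881
119018 = 6·18881 + 5732
18881 = 3·5732 + 1685
5732 = 3·1685 + 677
1685 = 2·677 + 331
677 = 2·331 + 15
331 = 22·15 + 1
15 = 15·1 + 0
gcd = 1, so a unique solution mod 1090043 exists.
Back-substitute for the Bézout coefficients:
1 = 331 − 22·15
1 = −22·677 + 45·331
1 = 45·1685 − 112·677
1 = −112·5732 + 381·1685
1 = 381·18881 − 1255·5732
1 = −1255·119018 + 7911·18881
1 = 7911·1090043 − 72454·119018
So 119018·(-72454) ≡ 1 (mod 1090043), giving 119018⁻¹ ≡ 1017589.
x ≡ 119018⁻¹·918677 ≡ 1017589·918677 ≡ 562394 (mod 1090043).

562394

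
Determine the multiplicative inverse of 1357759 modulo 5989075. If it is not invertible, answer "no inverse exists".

1878839

Apply the Euclidean algorithm to 5989075 and 1357759:
5989075 = 4·1357759 + 558039
1357759 = 2·558039 + 241681
558039 = 2·241681 + 74677
241681 = 3·74677 + 17650
74677 = 4·17650 + 4077
17650 = 4·4077 + 1342
4077 = 3·1342 + 51
1342 = 26·51 + 16
51 = 3·16 + 3
16 = 5·3 + 1
3 = 3·1 + 0
gcd = 1, so the inverse exists. Back-substitute:
1 = 16 − 5·3
1 = −5·51 + 16·16
1 = 16·1342 − 421·51
1 = −421·4077 + 1279·1342
1 = 1279·17650 − 5537·4077
1 = −5537·74677 + 23427·17650
1 = 23427·241681 − 75818·74677
1 = −75818·558039 + 175063·241681
1 = 175063·1357759 − 425944·558039
1 = −425944·5989075 + 1878839·1357759
So 1357759·1878839 ≡ 1 (mod 5989075).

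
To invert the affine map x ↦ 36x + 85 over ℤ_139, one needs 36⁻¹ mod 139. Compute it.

Run Euclid on (139, 36):
139 = 3×36 + 31
36 = 1×31 + 5
31 = 6×5 + 1
5 = 5×1 + 0
Since gcd(36, 139) = 1, back-substitute to write 1 as a combination:
1 = 31 − 6·5
1 = −6·36 + 7·31
1 = 7·139 − 27·36
So 36·(-27) ≡ 1 (mod 139), and -27 ≡ 112 (mod 139).

112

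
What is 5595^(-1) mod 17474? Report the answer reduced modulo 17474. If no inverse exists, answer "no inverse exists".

15369

gcd(17474, 5595) by repeated division:
17474 = 3·5595 + 689
5595 = 8·689 + 83
689 = 8·83 + 25
83 = 3·25 + 8
25 = 3·8 + 1
8 = 8·1 + 0
The gcd is 1. Working backward:
1 = 25 − 3·8
1 = −3·83 + 10·25
1 = 10·689 − 83·83
1 = −83·5595 + 674·689
1 = 674·17474 − 2105·5595
So 5595·(-2105) ≡ 1 (mod 17474), and -2105 ≡ 15369 (mod 17474).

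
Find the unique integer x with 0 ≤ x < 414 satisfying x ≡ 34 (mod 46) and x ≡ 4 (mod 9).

Write x = 34 + 46·k. Then 46·k ≡ 4 − 34 ≡ 6 (mod 9).
Need 46⁻¹ mod 9. Extended Euclid on (9, 1):
9 = 9×1 + 0
46⁻¹ ≡ 1 (mod 9), so k ≡ 1·6 ≡ 6 (mod 9).
x = 34 + 46·6 = 310.

310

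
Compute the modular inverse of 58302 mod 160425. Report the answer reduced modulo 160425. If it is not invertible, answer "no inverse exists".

Euclidean algorithm on 160425, 58302:
160425 = 2×58302 + 43821
58302 = 1×43821 + 14481
43821 = 3×14481 + 378
14481 = 38×378 + 117
378 = 3×117 + 27
117 = 4×27 + 9
27 = 3×9 + 0
Since gcd = 9 > 1, 58302 is not a unit mod 160425.

no inverse exists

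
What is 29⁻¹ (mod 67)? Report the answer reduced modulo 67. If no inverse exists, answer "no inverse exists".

37

Extended Euclidean algorithm:
67 = 2×29 + 9
29 = 3×9 + 2
9 = 4×2 + 1
2 = 2×1 + 0
The gcd is 1. Working backward:
1 = 9 − 4·2
1 = −4·29 + 13·9
1 = 13·67 − 30·29
Hence 29⁻¹ ≡ -30 ≡ 37 (mod 67).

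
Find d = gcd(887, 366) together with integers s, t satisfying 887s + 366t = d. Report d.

1

Repeated division:
887 = 2·366 + 155
366 = 2·155 + 56
155 = 2·56 + 43
56 = 1·43 + 13
43 = 3·13 + 4
13 = 3·4 + 1
4 = 4·1 + 0
gcd(887, 366) = 1.
Working backward:
1 = 13 − 3·4
1 = −3·43 + 10·13
1 = 10·56 − 13·43
1 = −13·155 + 36·56
1 = 36·366 − 85·155
1 = −85·887 + 206·366
So 1 = (-85)·887 + (206)·366.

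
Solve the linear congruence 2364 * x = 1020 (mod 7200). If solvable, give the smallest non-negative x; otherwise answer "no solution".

305

First find gcd(2364, 7200):
7200 = 3×2364 + 108
2364 = 21×108 + 96
108 = 1×96 + 12
96 = 8×12 + 0
gcd = 12 and 12 | 1020, so solutions exist. Divide through by 12: 197x ≡ 85 (mod 600).
Now find 197⁻¹ mod 600:
600 = 3*197 + 9
197 = 21*9 + 8
9 = 1*8 + 1
8 = 8*1 + 0
Back-substitute:
1 = 9 − 8
1 = −197 + 22·9
1 = 22·600 − 67·197
So 197·(-67) ≡ 1 (mod 600), i.e. 197⁻¹ ≡ 533.
Then x ≡ 533·85 ≡ 305 (mod 600); the smallest non-negative solution is x = 305.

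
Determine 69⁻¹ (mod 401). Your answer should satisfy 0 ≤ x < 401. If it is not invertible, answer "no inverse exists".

93

Run Euclid on (401, 69):
401 = 5*69 + 56
69 = 1*56 + 13
56 = 4*13 + 4
13 = 3*4 + 1
4 = 4*1 + 0
gcd = 1, so the inverse exists. Back-substitute:
1 = 13 − 3·4
1 = −3·56 + 13·13
1 = 13·69 − 16·56
1 = −16·401 + 93·69
So 69·93 ≡ 1 (mod 401).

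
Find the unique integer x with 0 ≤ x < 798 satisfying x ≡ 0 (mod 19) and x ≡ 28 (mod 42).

532

Write x = 0 + 19·k. Then 19·k ≡ 28 − 0 ≡ 28 (mod 42).
Need 19⁻¹ mod 42. Extended Euclid on (42, 19):
42 = 2*19 + 4
19 = 4*4 + 3
4 = 1*3 + 1
3 = 3*1 + 0
Back-substitute:
1 = 4 − 3
1 = −19 + 5·4
1 = 5·42 − 11·19
19⁻¹ ≡ 31 (mod 42), so k ≡ 31·28 ≡ 28 (mod 42).
x = 0 + 19·28 = 532.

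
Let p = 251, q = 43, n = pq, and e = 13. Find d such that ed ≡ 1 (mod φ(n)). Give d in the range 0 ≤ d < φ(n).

8077

φ(n) = (p−1)(q−1) = 250·42 = 10500.
Need d with 13·d ≡ 1 (mod 10500). Apply the extended Euclidean algorithm:
10500 = 807·13 + 9
13 = 1·9 + 4
9 = 2·4 + 1
4 = 4·1 + 0
Back-substitute:
1 = 9 − 2·4
1 = −2·13 + 3·9
1 = 3·10500 − 2423·13
So 13·(-2423) ≡ 1 (mod 10500), hence d ≡ -2423 ≡ 8077 (mod 10500).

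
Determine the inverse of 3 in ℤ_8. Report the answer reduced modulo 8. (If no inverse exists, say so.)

3

gcd(8, 3) by repeated division:
8 = 2×3 + 2
3 = 1×2 + 1
2 = 2×1 + 0
The gcd is 1. Working backward:
1 = 3 − 2
1 = −8 + 3·3
So 3·3 ≡ 1 (mod 8).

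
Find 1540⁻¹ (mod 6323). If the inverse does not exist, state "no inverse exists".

Run Euclid on (6323, 1540):
6323 = 4·1540 + 163
1540 = 9·163 + 73
163 = 2·73 + 17
73 = 4·17 + 5
17 = 3·5 + 2
5 = 2·2 + 1
2 = 2·1 + 0
Since gcd(1540, 6323) = 1, back-substitute to write 1 as a combination:
1 = 5 − 2·2
1 = −2·17 + 7·5
1 = 7·73 − 30·17
1 = −30·163 + 67·73
1 = 67·1540 − 633·163
1 = −633·6323 + 2599·1540
So 1540·2599 ≡ 1 (mod 6323).

2599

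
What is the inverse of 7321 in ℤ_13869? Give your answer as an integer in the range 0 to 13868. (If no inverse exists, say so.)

gcd(13869, 7321) by repeated division:
13869 = 1×7321 + 6548
7321 = 1×6548 + 773
6548 = 8×773 + 364
773 = 2×364 + 45
364 = 8×45 + 4
45 = 11×4 + 1
4 = 4×1 + 0
gcd = 1, so the inverse exists. Back-substitute:
1 = 45 − 11·4
1 = −11·364 + 89·45
1 = 89·773 − 189·364
1 = −189·6548 + 1601·773
1 = 1601·7321 − 1790·6548
1 = −1790·13869 + 3391·7321
So 7321·3391 ≡ 1 (mod 13869).

3391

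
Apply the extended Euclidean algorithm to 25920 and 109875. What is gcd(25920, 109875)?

Euclidean algorithm:
109875 = 4*25920 + 6195
25920 = 4*6195 + 1140
6195 = 5*1140 + 495
1140 = 2*495 + 150
495 = 3*150 + 45
150 = 3*45 + 15
45 = 3*15 + 0
gcd(25920, 109875) = 15.
Back-substituting:
15 = 150 − 3·45
15 = −3·495 + 10·150
15 = 10·1140 − 23·495
15 = −23·6195 + 125·1140
15 = 125·25920 − 523·6195
15 = −523·109875 + 2217·25920
So 15 = (-523)·109875 + (2217)·25920.

15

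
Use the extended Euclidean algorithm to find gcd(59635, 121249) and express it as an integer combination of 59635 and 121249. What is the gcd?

1

Repeated division:
121249 = 2×59635 + 1979
59635 = 30×1979 + 265
1979 = 7×265 + 124
265 = 2×124 + 17
124 = 7×17 + 5
17 = 3×5 + 2
5 = 2×2 + 1
2 = 2×1 + 0
gcd(59635, 121249) = 1.
Working backward:
1 = 5 − 2·2
1 = −2·17 + 7·5
1 = 7·124 − 51·17
1 = −51·265 + 109·124
1 = 109·1979 − 814·265
1 = −814·59635 + 24529·1979
1 = 24529·121249 − 49872·59635
So 1 = (24529)·121249 + (-49872)·59635.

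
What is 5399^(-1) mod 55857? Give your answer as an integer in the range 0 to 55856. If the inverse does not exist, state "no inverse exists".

9125

gcd(55857, 5399) by repeated division:
55857 = 10×5399 + 1867
5399 = 2×1867 + 1665
1867 = 1×1665 + 202
1665 = 8×202 + 49
202 = 4×49 + 6
49 = 8×6 + 1
6 = 6×1 + 0
The gcd is 1. Working backward:
1 = 49 − 8·6
1 = −8·202 + 33·49
1 = 33·1665 − 272·202
1 = −272·1867 + 305·1665
1 = 305·5399 − 882·1867
1 = −882·55857 + 9125·5399
So 5399·9125 ≡ 1 (mod 55857).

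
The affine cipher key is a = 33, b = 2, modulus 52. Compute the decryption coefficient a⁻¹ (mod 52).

Apply the Euclidean algorithm to 52 and 33:
52 = 1·33 + 19
33 = 1·19 + 14
19 = 1·14 + 5
14 = 2·5 + 4
5 = 1·4 + 1
4 = 4·1 + 0
Since gcd(33, 52) = 1, back-substitute to write 1 as a combination:
1 = 5 − 4
1 = −14 + 3·5
1 = 3·19 − 4·14
1 = −4·33 + 7·19
1 = 7·52 − 11·33
So 33·(-11) ≡ 1 (mod 52), and -11 ≡ 41 (mod 52).

41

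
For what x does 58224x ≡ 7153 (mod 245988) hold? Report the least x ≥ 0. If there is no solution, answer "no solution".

gcd(58224, 245988):
245988 = 4·58224 + 13092
58224 = 4·13092 + 5856
13092 = 2·5856 + 1380
5856 = 4·1380 + 336
1380 = 4·336 + 36
336 = 9·36 + 12
36 = 3·12 + 0
gcd = 12, but 12 ∤ 7153, so the congruence has no solution.

no solution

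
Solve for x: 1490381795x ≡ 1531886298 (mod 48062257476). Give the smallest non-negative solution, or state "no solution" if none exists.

35197660758

First find gcd(1490381795, 48062257476):
48062257476 = 32·1490381795 + 370040036
1490381795 = 4·370040036 + 10221651
370040036 = 36·10221651 + 2060600
10221651 = 4·2060600 + 1979251
2060600 = 1·1979251 + 81349
1979251 = 24·81349 + 26875
81349 = 3·26875 + 724
26875 = 37·724 + 87
724 = 8·87 + 28
87 = 3·28 + 3
28 = 9·3 + 1
3 = 3·1 + 0
gcd = 1, so a unique solution mod 48062257476 exists.
Back-substitute for the Bézout coefficients:
1 = 28 − 9·3
1 = −9·87 + 28·28
1 = 28·724 − 233·87
1 = −233·26875 + 8649·724
1 = 8649·81349 − 26180·26875
1 = −26180·1979251 + 636969·81349
1 = 636969·2060600 − 663149·1979251
1 = −663149·10221651 + 3289565·2060600
1 = 3289565·370040036 − 119087489·10221651
1 = −119087489·1490381795 + 479639521·370040036
1 = 479639521·48062257476 − 15467552161·1490381795
So 1490381795·(-15467552161) ≡ 1 (mod 48062257476), giving 1490381795⁻¹ ≡ 32594705315.
x ≡ 1490381795⁻¹·1531886298 ≡ 32594705315·1531886298 ≡ 35197660758 (mod 48062257476).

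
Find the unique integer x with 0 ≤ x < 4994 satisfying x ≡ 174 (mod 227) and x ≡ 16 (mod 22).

Write x = 174 + 227·k. Then 227·k ≡ 16 − 174 ≡ 18 (mod 22).
Need 227⁻¹ mod 22. Extended Euclid on (22, 7):
22 = 3·7 + 1
7 = 7·1 + 0
Back-substitute:
1 = 22 − 3·7
227⁻¹ ≡ 19 (mod 22), so k ≡ 19·18 ≡ 12 (mod 22).
x = 174 + 227·12 = 2898.

2898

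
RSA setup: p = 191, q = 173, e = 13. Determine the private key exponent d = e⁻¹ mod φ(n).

17597

φ(n) = (p−1)(q−1) = 190·172 = 32680.
Need d with 13·d ≡ 1 (mod 32680). Apply the extended Euclidean algorithm:
32680 = 2513×13 + 11
13 = 1×11 + 2
11 = 5×2 + 1
2 = 2×1 + 0
Back-substitute:
1 = 11 − 5·2
1 = −5·13 + 6·11
1 = 6·32680 − 15083·13
So 13·(-15083) ≡ 1 (mod 32680), hence d ≡ -15083 ≡ 17597 (mod 32680).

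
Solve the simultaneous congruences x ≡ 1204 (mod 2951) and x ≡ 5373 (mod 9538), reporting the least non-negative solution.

Write x = 1204 + 2951·k. Then 2951·k ≡ 5373 − 1204 ≡ 4169 (mod 9538).
Need 2951⁻¹ mod 9538. Extended Euclid on (9538, 2951):
9538 = 3×2951 + 685
2951 = 4×685 + 211
685 = 3×211 + 52
211 = 4×52 + 3
52 = 17×3 + 1
3 = 3×1 + 0
Back-substitute:
1 = 52 − 17·3
1 = −17·211 + 69·52
1 = 69·685 − 224·211
1 = −224·2951 + 965·685
1 = 965·9538 − 3119·2951
2951⁻¹ ≡ 6419 (mod 9538), so k ≡ 6419·4169 ≡ 6721 (mod 9538).
x = 1204 + 2951·6721 = 19834875.

19834875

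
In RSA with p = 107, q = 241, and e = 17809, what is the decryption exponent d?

φ(n) = (p−1)(q−1) = 106·240 = 25440.
Need d with 17809·d ≡ 1 (mod 25440). Apply the extended Euclidean algorithm:
25440 = 1*17809 + 7631
17809 = 2*7631 + 2547
7631 = 2*2547 + 2537
2547 = 1*2537 + 10
2537 = 253*10 + 7
10 = 1*7 + 3
7 = 2*3 + 1
3 = 3*1 + 0
Back-substitute:
1 = 7 − 2·3
1 = −2·10 + 3·7
1 = 3·2537 − 761·10
1 = −761·2547 + 764·2537
1 = 764·7631 − 2289·2547
1 = −2289·17809 + 5342·7631
1 = 5342·25440 − 7631·17809
So 17809·(-7631) ≡ 1 (mod 25440), hence d ≡ -7631 ≡ 17809 (mod 25440).

17809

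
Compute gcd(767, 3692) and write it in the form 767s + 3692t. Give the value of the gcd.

Repeated division:
3692 = 4×767 + 624
767 = 1×624 + 143
624 = 4×143 + 52
143 = 2×52 + 39
52 = 1×39 + 13
39 = 3×13 + 0
gcd(767, 3692) = 13.
Working backward:
13 = 52 − 39
13 = −143 + 3·52
13 = 3·624 − 13·143
13 = −13·767 + 16·624
13 = 16·3692 − 77·767
So 13 = (16)·3692 + (-77)·767.

13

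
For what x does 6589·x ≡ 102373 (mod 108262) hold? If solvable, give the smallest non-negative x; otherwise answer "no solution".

no solution

gcd(6589, 108262):
108262 = 16*6589 + 2838
6589 = 2*2838 + 913
2838 = 3*913 + 99
913 = 9*99 + 22
99 = 4*22 + 11
22 = 2*11 + 0
gcd = 11, but 11 ∤ 102373, so the congruence has no solution.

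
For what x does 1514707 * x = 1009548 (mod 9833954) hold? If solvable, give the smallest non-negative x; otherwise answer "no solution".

7325662

First find gcd(1514707, 9833954):
9833954 = 6·1514707 + 745712
1514707 = 2·745712 + 23283
745712 = 32·23283 + 656
23283 = 35·656 + 323
656 = 2·323 + 10
323 = 32·10 + 3
10 = 3·3 + 1
3 = 3·1 + 0
gcd = 1, so a unique solution mod 9833954 exists.
Back-substitute for the Bézout coefficients:
1 = 10 − 3·3
1 = −3·323 + 97·10
1 = 97·656 − 197·323
1 = −197·23283 + 6992·656
1 = 6992·745712 − 223941·23283
1 = −223941·1514707 + 454874·745712
1 = 454874·9833954 − 2953185·1514707
So 1514707·(-2953185) ≡ 1 (mod 9833954), giving 1514707⁻¹ ≡ 6880769.
x ≡ 1514707⁻¹·1009548 ≡ 6880769·1009548 ≡ 7325662 (mod 9833954).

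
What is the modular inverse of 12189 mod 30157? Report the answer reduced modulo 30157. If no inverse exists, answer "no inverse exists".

Apply the Euclidean algorithm to 30157 and 12189:
30157 = 2·12189 + 5779
12189 = 2·5779 + 631
5779 = 9·631 + 100
631 = 6·100 + 31
100 = 3·31 + 7
31 = 4·7 + 3
7 = 2·3 + 1
3 = 3·1 + 0
The gcd is 1. Working backward:
1 = 7 − 2·3
1 = −2·31 + 9·7
1 = 9·100 − 29·31
1 = −29·631 + 183·100
1 = 183·5779 − 1676·631
1 = −1676·12189 + 3535·5779
1 = 3535·30157 − 8746·12189
So 12189·(-8746) ≡ 1 (mod 30157), and -8746 ≡ 21411 (mod 30157).

21411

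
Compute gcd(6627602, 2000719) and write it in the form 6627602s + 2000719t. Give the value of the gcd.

1

Euclidean algorithm:
6627602 = 3×2000719 + 625445
2000719 = 3×625445 + 124384
625445 = 5×124384 + 3525
124384 = 35×3525 + 1009
3525 = 3×1009 + 498
1009 = 2×498 + 13
498 = 38×13 + 4
13 = 3×4 + 1
4 = 4×1 + 0
gcd(6627602, 2000719) = 1.
Working backward:
1 = 13 − 3·4
1 = −3·498 + 115·13
1 = 115·1009 − 233·498
1 = −233·3525 + 814·1009
1 = 814·124384 − 28723·3525
1 = −28723·625445 + 144429·124384
1 = 144429·2000719 − 462010·625445
1 = −462010·6627602 + 1530459·2000719
So 1 = (-462010)·6627602 + (1530459)·2000719.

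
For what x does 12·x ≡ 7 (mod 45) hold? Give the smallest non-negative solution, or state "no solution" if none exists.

no solution

gcd(12, 45):
45 = 3·12 + 9
12 = 1·9 + 3
9 = 3·3 + 0
gcd = 3, but 3 ∤ 7, so the congruence has no solution.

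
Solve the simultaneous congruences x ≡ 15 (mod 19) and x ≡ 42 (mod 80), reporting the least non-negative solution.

1402

Write x = 15 + 19·k. Then 19·k ≡ 42 − 15 ≡ 27 (mod 80).
Need 19⁻¹ mod 80. Extended Euclid on (80, 19):
80 = 4×19 + 4
19 = 4×4 + 3
4 = 1×3 + 1
3 = 3×1 + 0
Back-substitute:
1 = 4 − 3
1 = −19 + 5·4
1 = 5·80 − 21·19
19⁻¹ ≡ 59 (mod 80), so k ≡ 59·27 ≡ 73 (mod 80).
x = 15 + 19·73 = 1402.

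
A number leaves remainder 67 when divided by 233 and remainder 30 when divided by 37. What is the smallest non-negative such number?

Write x = 67 + 233·k. Then 233·k ≡ 30 − 67 ≡ 0 (mod 37).
Need 233⁻¹ mod 37. Extended Euclid on (37, 11):
37 = 3×11 + 4
11 = 2×4 + 3
4 = 1×3 + 1
3 = 3×1 + 0
Back-substitute:
1 = 4 − 3
1 = −11 + 3·4
1 = 3·37 − 10·11
233⁻¹ ≡ 27 (mod 37), so k ≡ 27·0 ≡ 0 (mod 37).
x = 67 + 233·0 = 67.

67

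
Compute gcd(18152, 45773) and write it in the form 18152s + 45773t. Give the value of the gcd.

1

Euclidean algorithm:
45773 = 2*18152 + 9469
18152 = 1*9469 + 8683
9469 = 1*8683 + 786
8683 = 11*786 + 37
786 = 21*37 + 9
37 = 4*9 + 1
9 = 9*1 + 0
gcd(18152, 45773) = 1.
Back-substituting:
1 = 37 − 4·9
1 = −4·786 + 85·37
1 = 85·8683 − 939·786
1 = −939·9469 + 1024·8683
1 = 1024·18152 − 1963·9469
1 = −1963·45773 + 4950·18152
So 1 = (-1963)·45773 + (4950)·18152.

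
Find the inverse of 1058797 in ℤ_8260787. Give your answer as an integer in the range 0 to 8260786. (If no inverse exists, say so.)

Apply the Euclidean algorithm to 8260787 and 1058797:
8260787 = 7·1058797 + 849208
1058797 = 1·849208 + 209589
849208 = 4·209589 + 10852
209589 = 19·10852 + 3401
10852 = 3·3401 + 649
3401 = 5·649 + 156
649 = 4·156 + 25
156 = 6·25 + 6
25 = 4·6 + 1
6 = 6·1 + 0
The gcd is 1. Working backward:
1 = 25 − 4·6
1 = −4·156 + 25·25
1 = 25·649 − 104·156
1 = −104·3401 + 545·649
1 = 545·10852 − 1739·3401
1 = −1739·209589 + 33586·10852
1 = 33586·849208 − 136083·209589
1 = −136083·1058797 + 169669·849208
1 = 169669·8260787 − 1323766·1058797
So 1058797·(-1323766) ≡ 1 (mod 8260787), and -1323766 ≡ 6937021 (mod 8260787).

6937021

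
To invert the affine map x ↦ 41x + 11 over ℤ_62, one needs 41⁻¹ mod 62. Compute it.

Apply the Euclidean algorithm to 62 and 41:
62 = 1×41 + 21
41 = 1×21 + 20
21 = 1×20 + 1
20 = 20×1 + 0
Since gcd(41, 62) = 1, back-substitute to write 1 as a combination:
1 = 21 − 20
1 = −41 + 2·21
1 = 2·62 − 3·41
Hence 41⁻¹ ≡ -3 ≡ 59 (mod 62).

59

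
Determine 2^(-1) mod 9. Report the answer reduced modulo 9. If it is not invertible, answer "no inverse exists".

gcd(9, 2) by repeated division:
9 = 4*2 + 1
2 = 2*1 + 0
gcd = 1, so the inverse exists. Back-substitute:
1 = 9 − 4·2
Thus 2·(-4) ≡ 1 (mod 9); reducing, -4 mod 9 = 5.

5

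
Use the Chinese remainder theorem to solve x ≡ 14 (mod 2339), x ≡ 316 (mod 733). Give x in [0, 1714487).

Write x = 14 + 2339·k. Then 2339·k ≡ 316 − 14 ≡ 302 (mod 733).
Need 2339⁻¹ mod 733. Extended Euclid on (733, 140):
733 = 5*140 + 33
140 = 4*33 + 8
33 = 4*8 + 1
8 = 8*1 + 0
Back-substitute:
1 = 33 − 4·8
1 = −4·140 + 17·33
1 = 17·733 − 89·140
2339⁻¹ ≡ 644 (mod 733), so k ≡ 644·302 ≡ 243 (mod 733).
x = 14 + 2339·243 = 568391.

568391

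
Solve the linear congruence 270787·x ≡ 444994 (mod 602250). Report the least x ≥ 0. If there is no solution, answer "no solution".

First find gcd(270787, 602250):
602250 = 2×270787 + 60676
270787 = 4×60676 + 28083
60676 = 2×28083 + 4510
28083 = 6×4510 + 1023
4510 = 4×1023 + 418
1023 = 2×418 + 187
418 = 2×187 + 44
187 = 4×44 + 11
44 = 4×11 + 0
gcd = 11 and 11 | 444994, so solutions exist. Divide through by 11: 24617x ≡ 40454 (mod 54750).
Now find 24617⁻¹ mod 54750:
54750 = 2·24617 + 5516
24617 = 4·5516 + 2553
5516 = 2·2553 + 410
2553 = 6·410 + 93
410 = 4·93 + 38
93 = 2·38 + 17
38 = 2·17 + 4
17 = 4·4 + 1
4 = 4·1 + 0
Back-substitute:
1 = 17 − 4·4
1 = −4·38 + 9·17
1 = 9·93 − 22·38
1 = −22·410 + 97·93
1 = 97·2553 − 604·410
1 = −604·5516 + 1305·2553
1 = 1305·24617 − 5824·5516
1 = −5824·54750 + 12953·24617
So 24617⁻¹ ≡ 12953 (mod 54750).
Then x ≡ 12953·40454 ≡ 43162 (mod 54750); the smallest non-negative solution is x = 43162.

43162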